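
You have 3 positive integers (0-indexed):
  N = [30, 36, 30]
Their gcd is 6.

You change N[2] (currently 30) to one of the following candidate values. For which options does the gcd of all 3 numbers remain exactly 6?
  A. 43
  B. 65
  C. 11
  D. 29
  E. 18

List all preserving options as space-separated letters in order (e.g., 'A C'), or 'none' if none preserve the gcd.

Old gcd = 6; gcd of others (without N[2]) = 6
New gcd for candidate v: gcd(6, v). Preserves old gcd iff gcd(6, v) = 6.
  Option A: v=43, gcd(6,43)=1 -> changes
  Option B: v=65, gcd(6,65)=1 -> changes
  Option C: v=11, gcd(6,11)=1 -> changes
  Option D: v=29, gcd(6,29)=1 -> changes
  Option E: v=18, gcd(6,18)=6 -> preserves

Answer: E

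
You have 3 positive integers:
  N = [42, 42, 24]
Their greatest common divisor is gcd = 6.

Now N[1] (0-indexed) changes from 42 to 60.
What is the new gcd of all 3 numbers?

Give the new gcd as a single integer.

Numbers: [42, 42, 24], gcd = 6
Change: index 1, 42 -> 60
gcd of the OTHER numbers (without index 1): gcd([42, 24]) = 6
New gcd = gcd(g_others, new_val) = gcd(6, 60) = 6

Answer: 6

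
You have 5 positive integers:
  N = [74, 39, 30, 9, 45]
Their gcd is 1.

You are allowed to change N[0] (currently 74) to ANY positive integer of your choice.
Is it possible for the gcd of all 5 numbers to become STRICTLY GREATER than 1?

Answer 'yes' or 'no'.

Current gcd = 1
gcd of all OTHER numbers (without N[0]=74): gcd([39, 30, 9, 45]) = 3
The new gcd after any change is gcd(3, new_value).
This can be at most 3.
Since 3 > old gcd 1, the gcd CAN increase (e.g., set N[0] = 3).

Answer: yes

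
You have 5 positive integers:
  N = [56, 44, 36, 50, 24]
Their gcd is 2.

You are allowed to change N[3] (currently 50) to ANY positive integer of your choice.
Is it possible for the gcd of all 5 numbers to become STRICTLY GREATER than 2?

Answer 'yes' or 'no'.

Answer: yes

Derivation:
Current gcd = 2
gcd of all OTHER numbers (without N[3]=50): gcd([56, 44, 36, 24]) = 4
The new gcd after any change is gcd(4, new_value).
This can be at most 4.
Since 4 > old gcd 2, the gcd CAN increase (e.g., set N[3] = 4).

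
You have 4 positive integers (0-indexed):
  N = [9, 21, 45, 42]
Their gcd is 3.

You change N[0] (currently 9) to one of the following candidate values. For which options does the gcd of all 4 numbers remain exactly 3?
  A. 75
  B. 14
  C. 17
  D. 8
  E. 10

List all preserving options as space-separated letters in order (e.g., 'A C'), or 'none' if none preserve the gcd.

Answer: A

Derivation:
Old gcd = 3; gcd of others (without N[0]) = 3
New gcd for candidate v: gcd(3, v). Preserves old gcd iff gcd(3, v) = 3.
  Option A: v=75, gcd(3,75)=3 -> preserves
  Option B: v=14, gcd(3,14)=1 -> changes
  Option C: v=17, gcd(3,17)=1 -> changes
  Option D: v=8, gcd(3,8)=1 -> changes
  Option E: v=10, gcd(3,10)=1 -> changes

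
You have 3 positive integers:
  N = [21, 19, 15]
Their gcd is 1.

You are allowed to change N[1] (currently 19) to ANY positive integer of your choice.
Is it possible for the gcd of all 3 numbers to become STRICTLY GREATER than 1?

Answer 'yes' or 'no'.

Answer: yes

Derivation:
Current gcd = 1
gcd of all OTHER numbers (without N[1]=19): gcd([21, 15]) = 3
The new gcd after any change is gcd(3, new_value).
This can be at most 3.
Since 3 > old gcd 1, the gcd CAN increase (e.g., set N[1] = 3).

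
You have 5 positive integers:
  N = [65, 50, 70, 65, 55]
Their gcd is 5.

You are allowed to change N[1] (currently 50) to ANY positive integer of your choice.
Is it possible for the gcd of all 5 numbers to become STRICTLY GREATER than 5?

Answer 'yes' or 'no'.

Answer: no

Derivation:
Current gcd = 5
gcd of all OTHER numbers (without N[1]=50): gcd([65, 70, 65, 55]) = 5
The new gcd after any change is gcd(5, new_value).
This can be at most 5.
Since 5 = old gcd 5, the gcd can only stay the same or decrease.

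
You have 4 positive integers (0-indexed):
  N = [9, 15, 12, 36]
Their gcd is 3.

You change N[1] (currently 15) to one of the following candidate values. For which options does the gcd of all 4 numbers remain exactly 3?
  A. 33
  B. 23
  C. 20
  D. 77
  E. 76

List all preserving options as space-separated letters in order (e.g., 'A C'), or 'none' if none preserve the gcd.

Answer: A

Derivation:
Old gcd = 3; gcd of others (without N[1]) = 3
New gcd for candidate v: gcd(3, v). Preserves old gcd iff gcd(3, v) = 3.
  Option A: v=33, gcd(3,33)=3 -> preserves
  Option B: v=23, gcd(3,23)=1 -> changes
  Option C: v=20, gcd(3,20)=1 -> changes
  Option D: v=77, gcd(3,77)=1 -> changes
  Option E: v=76, gcd(3,76)=1 -> changes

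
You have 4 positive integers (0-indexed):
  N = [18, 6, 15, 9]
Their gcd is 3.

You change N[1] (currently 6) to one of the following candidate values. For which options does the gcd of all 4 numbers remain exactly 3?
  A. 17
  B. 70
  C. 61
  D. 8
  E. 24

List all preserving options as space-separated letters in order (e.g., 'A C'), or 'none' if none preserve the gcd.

Old gcd = 3; gcd of others (without N[1]) = 3
New gcd for candidate v: gcd(3, v). Preserves old gcd iff gcd(3, v) = 3.
  Option A: v=17, gcd(3,17)=1 -> changes
  Option B: v=70, gcd(3,70)=1 -> changes
  Option C: v=61, gcd(3,61)=1 -> changes
  Option D: v=8, gcd(3,8)=1 -> changes
  Option E: v=24, gcd(3,24)=3 -> preserves

Answer: E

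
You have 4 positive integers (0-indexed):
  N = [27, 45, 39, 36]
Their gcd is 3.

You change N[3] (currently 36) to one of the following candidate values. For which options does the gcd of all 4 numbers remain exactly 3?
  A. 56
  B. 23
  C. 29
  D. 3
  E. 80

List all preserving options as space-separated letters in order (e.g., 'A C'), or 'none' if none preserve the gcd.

Old gcd = 3; gcd of others (without N[3]) = 3
New gcd for candidate v: gcd(3, v). Preserves old gcd iff gcd(3, v) = 3.
  Option A: v=56, gcd(3,56)=1 -> changes
  Option B: v=23, gcd(3,23)=1 -> changes
  Option C: v=29, gcd(3,29)=1 -> changes
  Option D: v=3, gcd(3,3)=3 -> preserves
  Option E: v=80, gcd(3,80)=1 -> changes

Answer: D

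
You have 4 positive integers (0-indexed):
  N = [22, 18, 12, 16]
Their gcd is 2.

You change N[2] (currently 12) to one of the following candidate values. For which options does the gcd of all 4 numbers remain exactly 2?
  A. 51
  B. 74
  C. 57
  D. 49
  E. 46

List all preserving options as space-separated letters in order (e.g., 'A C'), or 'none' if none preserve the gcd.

Old gcd = 2; gcd of others (without N[2]) = 2
New gcd for candidate v: gcd(2, v). Preserves old gcd iff gcd(2, v) = 2.
  Option A: v=51, gcd(2,51)=1 -> changes
  Option B: v=74, gcd(2,74)=2 -> preserves
  Option C: v=57, gcd(2,57)=1 -> changes
  Option D: v=49, gcd(2,49)=1 -> changes
  Option E: v=46, gcd(2,46)=2 -> preserves

Answer: B E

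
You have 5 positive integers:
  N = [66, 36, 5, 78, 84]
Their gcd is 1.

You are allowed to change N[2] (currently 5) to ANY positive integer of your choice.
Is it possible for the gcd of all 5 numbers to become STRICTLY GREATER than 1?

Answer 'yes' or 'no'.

Answer: yes

Derivation:
Current gcd = 1
gcd of all OTHER numbers (without N[2]=5): gcd([66, 36, 78, 84]) = 6
The new gcd after any change is gcd(6, new_value).
This can be at most 6.
Since 6 > old gcd 1, the gcd CAN increase (e.g., set N[2] = 6).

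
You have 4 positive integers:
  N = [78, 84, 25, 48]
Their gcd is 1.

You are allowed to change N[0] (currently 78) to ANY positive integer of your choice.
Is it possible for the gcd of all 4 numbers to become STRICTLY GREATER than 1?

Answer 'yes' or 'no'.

Current gcd = 1
gcd of all OTHER numbers (without N[0]=78): gcd([84, 25, 48]) = 1
The new gcd after any change is gcd(1, new_value).
This can be at most 1.
Since 1 = old gcd 1, the gcd can only stay the same or decrease.

Answer: no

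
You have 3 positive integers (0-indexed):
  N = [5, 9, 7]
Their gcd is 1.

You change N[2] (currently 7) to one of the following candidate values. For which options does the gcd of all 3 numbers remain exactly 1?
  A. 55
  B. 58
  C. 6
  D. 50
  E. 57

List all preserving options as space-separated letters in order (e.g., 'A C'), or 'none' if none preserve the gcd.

Answer: A B C D E

Derivation:
Old gcd = 1; gcd of others (without N[2]) = 1
New gcd for candidate v: gcd(1, v). Preserves old gcd iff gcd(1, v) = 1.
  Option A: v=55, gcd(1,55)=1 -> preserves
  Option B: v=58, gcd(1,58)=1 -> preserves
  Option C: v=6, gcd(1,6)=1 -> preserves
  Option D: v=50, gcd(1,50)=1 -> preserves
  Option E: v=57, gcd(1,57)=1 -> preserves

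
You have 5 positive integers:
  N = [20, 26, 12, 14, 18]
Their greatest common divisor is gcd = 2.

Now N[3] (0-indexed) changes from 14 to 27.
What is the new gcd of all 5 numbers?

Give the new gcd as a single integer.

Answer: 1

Derivation:
Numbers: [20, 26, 12, 14, 18], gcd = 2
Change: index 3, 14 -> 27
gcd of the OTHER numbers (without index 3): gcd([20, 26, 12, 18]) = 2
New gcd = gcd(g_others, new_val) = gcd(2, 27) = 1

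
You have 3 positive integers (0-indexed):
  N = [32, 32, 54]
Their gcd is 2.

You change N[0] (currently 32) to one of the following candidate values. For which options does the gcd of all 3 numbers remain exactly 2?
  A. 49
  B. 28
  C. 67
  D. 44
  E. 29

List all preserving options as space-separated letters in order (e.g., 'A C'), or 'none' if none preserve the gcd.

Old gcd = 2; gcd of others (without N[0]) = 2
New gcd for candidate v: gcd(2, v). Preserves old gcd iff gcd(2, v) = 2.
  Option A: v=49, gcd(2,49)=1 -> changes
  Option B: v=28, gcd(2,28)=2 -> preserves
  Option C: v=67, gcd(2,67)=1 -> changes
  Option D: v=44, gcd(2,44)=2 -> preserves
  Option E: v=29, gcd(2,29)=1 -> changes

Answer: B D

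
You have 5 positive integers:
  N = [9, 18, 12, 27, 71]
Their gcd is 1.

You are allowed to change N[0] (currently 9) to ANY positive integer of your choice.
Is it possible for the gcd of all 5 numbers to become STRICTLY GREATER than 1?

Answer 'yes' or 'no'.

Current gcd = 1
gcd of all OTHER numbers (without N[0]=9): gcd([18, 12, 27, 71]) = 1
The new gcd after any change is gcd(1, new_value).
This can be at most 1.
Since 1 = old gcd 1, the gcd can only stay the same or decrease.

Answer: no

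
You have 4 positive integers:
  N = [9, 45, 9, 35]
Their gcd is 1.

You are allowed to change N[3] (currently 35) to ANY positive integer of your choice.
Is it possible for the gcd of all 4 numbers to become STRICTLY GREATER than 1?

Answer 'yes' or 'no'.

Answer: yes

Derivation:
Current gcd = 1
gcd of all OTHER numbers (without N[3]=35): gcd([9, 45, 9]) = 9
The new gcd after any change is gcd(9, new_value).
This can be at most 9.
Since 9 > old gcd 1, the gcd CAN increase (e.g., set N[3] = 9).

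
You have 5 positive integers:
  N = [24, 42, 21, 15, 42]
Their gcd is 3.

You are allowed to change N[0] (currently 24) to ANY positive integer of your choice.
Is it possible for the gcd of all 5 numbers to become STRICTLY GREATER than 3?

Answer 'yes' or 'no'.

Answer: no

Derivation:
Current gcd = 3
gcd of all OTHER numbers (without N[0]=24): gcd([42, 21, 15, 42]) = 3
The new gcd after any change is gcd(3, new_value).
This can be at most 3.
Since 3 = old gcd 3, the gcd can only stay the same or decrease.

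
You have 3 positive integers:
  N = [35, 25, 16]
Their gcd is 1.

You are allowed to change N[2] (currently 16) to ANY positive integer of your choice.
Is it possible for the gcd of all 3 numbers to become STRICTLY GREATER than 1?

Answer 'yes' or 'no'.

Answer: yes

Derivation:
Current gcd = 1
gcd of all OTHER numbers (without N[2]=16): gcd([35, 25]) = 5
The new gcd after any change is gcd(5, new_value).
This can be at most 5.
Since 5 > old gcd 1, the gcd CAN increase (e.g., set N[2] = 5).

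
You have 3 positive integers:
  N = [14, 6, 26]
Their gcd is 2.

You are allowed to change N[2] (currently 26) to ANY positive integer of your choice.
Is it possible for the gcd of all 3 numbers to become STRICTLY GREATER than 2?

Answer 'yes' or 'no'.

Current gcd = 2
gcd of all OTHER numbers (without N[2]=26): gcd([14, 6]) = 2
The new gcd after any change is gcd(2, new_value).
This can be at most 2.
Since 2 = old gcd 2, the gcd can only stay the same or decrease.

Answer: no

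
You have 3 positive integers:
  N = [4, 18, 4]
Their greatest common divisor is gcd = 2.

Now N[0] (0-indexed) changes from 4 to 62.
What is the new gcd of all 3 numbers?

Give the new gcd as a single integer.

Numbers: [4, 18, 4], gcd = 2
Change: index 0, 4 -> 62
gcd of the OTHER numbers (without index 0): gcd([18, 4]) = 2
New gcd = gcd(g_others, new_val) = gcd(2, 62) = 2

Answer: 2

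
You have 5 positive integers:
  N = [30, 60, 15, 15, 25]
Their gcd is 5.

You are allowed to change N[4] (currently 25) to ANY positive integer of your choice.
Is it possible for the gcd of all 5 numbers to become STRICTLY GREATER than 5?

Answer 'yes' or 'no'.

Current gcd = 5
gcd of all OTHER numbers (without N[4]=25): gcd([30, 60, 15, 15]) = 15
The new gcd after any change is gcd(15, new_value).
This can be at most 15.
Since 15 > old gcd 5, the gcd CAN increase (e.g., set N[4] = 15).

Answer: yes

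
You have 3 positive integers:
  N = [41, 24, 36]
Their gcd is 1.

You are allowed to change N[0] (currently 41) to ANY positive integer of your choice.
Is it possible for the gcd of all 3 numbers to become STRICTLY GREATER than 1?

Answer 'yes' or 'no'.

Current gcd = 1
gcd of all OTHER numbers (without N[0]=41): gcd([24, 36]) = 12
The new gcd after any change is gcd(12, new_value).
This can be at most 12.
Since 12 > old gcd 1, the gcd CAN increase (e.g., set N[0] = 12).

Answer: yes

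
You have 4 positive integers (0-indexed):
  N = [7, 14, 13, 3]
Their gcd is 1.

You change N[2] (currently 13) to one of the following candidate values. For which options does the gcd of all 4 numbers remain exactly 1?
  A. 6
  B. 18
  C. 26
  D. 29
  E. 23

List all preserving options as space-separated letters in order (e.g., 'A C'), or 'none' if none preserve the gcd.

Old gcd = 1; gcd of others (without N[2]) = 1
New gcd for candidate v: gcd(1, v). Preserves old gcd iff gcd(1, v) = 1.
  Option A: v=6, gcd(1,6)=1 -> preserves
  Option B: v=18, gcd(1,18)=1 -> preserves
  Option C: v=26, gcd(1,26)=1 -> preserves
  Option D: v=29, gcd(1,29)=1 -> preserves
  Option E: v=23, gcd(1,23)=1 -> preserves

Answer: A B C D E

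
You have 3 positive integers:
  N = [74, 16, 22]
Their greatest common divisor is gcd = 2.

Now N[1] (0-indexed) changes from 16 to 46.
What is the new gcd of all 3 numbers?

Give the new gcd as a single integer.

Numbers: [74, 16, 22], gcd = 2
Change: index 1, 16 -> 46
gcd of the OTHER numbers (without index 1): gcd([74, 22]) = 2
New gcd = gcd(g_others, new_val) = gcd(2, 46) = 2

Answer: 2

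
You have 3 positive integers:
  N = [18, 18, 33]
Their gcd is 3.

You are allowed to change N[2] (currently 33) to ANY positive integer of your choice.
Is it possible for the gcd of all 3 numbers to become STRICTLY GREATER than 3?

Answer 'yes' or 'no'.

Answer: yes

Derivation:
Current gcd = 3
gcd of all OTHER numbers (without N[2]=33): gcd([18, 18]) = 18
The new gcd after any change is gcd(18, new_value).
This can be at most 18.
Since 18 > old gcd 3, the gcd CAN increase (e.g., set N[2] = 18).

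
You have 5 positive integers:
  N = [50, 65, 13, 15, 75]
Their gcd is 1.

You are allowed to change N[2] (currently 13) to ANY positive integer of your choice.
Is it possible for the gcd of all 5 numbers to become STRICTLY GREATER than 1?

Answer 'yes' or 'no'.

Current gcd = 1
gcd of all OTHER numbers (without N[2]=13): gcd([50, 65, 15, 75]) = 5
The new gcd after any change is gcd(5, new_value).
This can be at most 5.
Since 5 > old gcd 1, the gcd CAN increase (e.g., set N[2] = 5).

Answer: yes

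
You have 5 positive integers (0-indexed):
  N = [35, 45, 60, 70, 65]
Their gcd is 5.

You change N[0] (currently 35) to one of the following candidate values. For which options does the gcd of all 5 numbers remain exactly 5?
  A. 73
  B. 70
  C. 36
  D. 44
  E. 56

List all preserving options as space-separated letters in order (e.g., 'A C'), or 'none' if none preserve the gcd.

Answer: B

Derivation:
Old gcd = 5; gcd of others (without N[0]) = 5
New gcd for candidate v: gcd(5, v). Preserves old gcd iff gcd(5, v) = 5.
  Option A: v=73, gcd(5,73)=1 -> changes
  Option B: v=70, gcd(5,70)=5 -> preserves
  Option C: v=36, gcd(5,36)=1 -> changes
  Option D: v=44, gcd(5,44)=1 -> changes
  Option E: v=56, gcd(5,56)=1 -> changes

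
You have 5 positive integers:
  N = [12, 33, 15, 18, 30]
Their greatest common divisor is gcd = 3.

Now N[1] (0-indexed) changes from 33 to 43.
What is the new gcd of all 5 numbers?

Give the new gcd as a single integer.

Answer: 1

Derivation:
Numbers: [12, 33, 15, 18, 30], gcd = 3
Change: index 1, 33 -> 43
gcd of the OTHER numbers (without index 1): gcd([12, 15, 18, 30]) = 3
New gcd = gcd(g_others, new_val) = gcd(3, 43) = 1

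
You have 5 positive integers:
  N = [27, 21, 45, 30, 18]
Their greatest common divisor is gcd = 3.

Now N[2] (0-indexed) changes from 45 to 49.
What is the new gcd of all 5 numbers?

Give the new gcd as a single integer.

Answer: 1

Derivation:
Numbers: [27, 21, 45, 30, 18], gcd = 3
Change: index 2, 45 -> 49
gcd of the OTHER numbers (without index 2): gcd([27, 21, 30, 18]) = 3
New gcd = gcd(g_others, new_val) = gcd(3, 49) = 1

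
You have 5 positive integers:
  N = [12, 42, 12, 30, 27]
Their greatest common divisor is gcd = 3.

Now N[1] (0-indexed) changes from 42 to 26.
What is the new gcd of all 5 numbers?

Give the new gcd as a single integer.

Numbers: [12, 42, 12, 30, 27], gcd = 3
Change: index 1, 42 -> 26
gcd of the OTHER numbers (without index 1): gcd([12, 12, 30, 27]) = 3
New gcd = gcd(g_others, new_val) = gcd(3, 26) = 1

Answer: 1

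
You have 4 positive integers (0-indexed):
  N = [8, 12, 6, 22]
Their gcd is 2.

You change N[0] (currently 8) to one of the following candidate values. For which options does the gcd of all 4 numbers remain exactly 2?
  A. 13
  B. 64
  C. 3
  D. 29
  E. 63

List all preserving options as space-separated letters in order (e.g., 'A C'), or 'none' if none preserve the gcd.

Answer: B

Derivation:
Old gcd = 2; gcd of others (without N[0]) = 2
New gcd for candidate v: gcd(2, v). Preserves old gcd iff gcd(2, v) = 2.
  Option A: v=13, gcd(2,13)=1 -> changes
  Option B: v=64, gcd(2,64)=2 -> preserves
  Option C: v=3, gcd(2,3)=1 -> changes
  Option D: v=29, gcd(2,29)=1 -> changes
  Option E: v=63, gcd(2,63)=1 -> changes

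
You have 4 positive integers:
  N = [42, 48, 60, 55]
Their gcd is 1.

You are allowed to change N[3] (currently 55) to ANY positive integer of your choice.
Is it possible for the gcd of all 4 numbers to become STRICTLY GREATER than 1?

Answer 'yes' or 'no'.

Current gcd = 1
gcd of all OTHER numbers (without N[3]=55): gcd([42, 48, 60]) = 6
The new gcd after any change is gcd(6, new_value).
This can be at most 6.
Since 6 > old gcd 1, the gcd CAN increase (e.g., set N[3] = 6).

Answer: yes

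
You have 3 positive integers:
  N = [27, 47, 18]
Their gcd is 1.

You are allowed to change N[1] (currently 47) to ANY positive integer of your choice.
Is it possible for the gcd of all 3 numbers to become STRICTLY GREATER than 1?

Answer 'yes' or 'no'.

Current gcd = 1
gcd of all OTHER numbers (without N[1]=47): gcd([27, 18]) = 9
The new gcd after any change is gcd(9, new_value).
This can be at most 9.
Since 9 > old gcd 1, the gcd CAN increase (e.g., set N[1] = 9).

Answer: yes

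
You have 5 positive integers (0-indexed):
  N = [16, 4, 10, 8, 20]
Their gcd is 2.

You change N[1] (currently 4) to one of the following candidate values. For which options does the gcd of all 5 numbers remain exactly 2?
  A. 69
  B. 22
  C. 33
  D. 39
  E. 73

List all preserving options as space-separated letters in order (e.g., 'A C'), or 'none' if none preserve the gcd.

Old gcd = 2; gcd of others (without N[1]) = 2
New gcd for candidate v: gcd(2, v). Preserves old gcd iff gcd(2, v) = 2.
  Option A: v=69, gcd(2,69)=1 -> changes
  Option B: v=22, gcd(2,22)=2 -> preserves
  Option C: v=33, gcd(2,33)=1 -> changes
  Option D: v=39, gcd(2,39)=1 -> changes
  Option E: v=73, gcd(2,73)=1 -> changes

Answer: B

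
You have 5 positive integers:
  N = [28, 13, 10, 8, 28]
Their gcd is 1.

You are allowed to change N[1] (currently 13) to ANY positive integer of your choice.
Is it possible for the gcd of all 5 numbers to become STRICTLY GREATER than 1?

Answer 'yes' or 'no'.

Current gcd = 1
gcd of all OTHER numbers (without N[1]=13): gcd([28, 10, 8, 28]) = 2
The new gcd after any change is gcd(2, new_value).
This can be at most 2.
Since 2 > old gcd 1, the gcd CAN increase (e.g., set N[1] = 2).

Answer: yes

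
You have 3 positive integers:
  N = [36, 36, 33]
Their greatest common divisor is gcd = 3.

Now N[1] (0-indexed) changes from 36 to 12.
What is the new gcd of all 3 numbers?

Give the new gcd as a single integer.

Answer: 3

Derivation:
Numbers: [36, 36, 33], gcd = 3
Change: index 1, 36 -> 12
gcd of the OTHER numbers (without index 1): gcd([36, 33]) = 3
New gcd = gcd(g_others, new_val) = gcd(3, 12) = 3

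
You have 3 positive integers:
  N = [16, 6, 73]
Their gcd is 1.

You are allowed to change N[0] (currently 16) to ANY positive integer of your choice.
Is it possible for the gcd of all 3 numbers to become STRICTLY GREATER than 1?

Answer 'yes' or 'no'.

Current gcd = 1
gcd of all OTHER numbers (without N[0]=16): gcd([6, 73]) = 1
The new gcd after any change is gcd(1, new_value).
This can be at most 1.
Since 1 = old gcd 1, the gcd can only stay the same or decrease.

Answer: no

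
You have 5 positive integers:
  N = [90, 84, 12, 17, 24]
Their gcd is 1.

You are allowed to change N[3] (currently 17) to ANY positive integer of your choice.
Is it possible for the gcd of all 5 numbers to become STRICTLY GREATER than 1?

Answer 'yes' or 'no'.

Current gcd = 1
gcd of all OTHER numbers (without N[3]=17): gcd([90, 84, 12, 24]) = 6
The new gcd after any change is gcd(6, new_value).
This can be at most 6.
Since 6 > old gcd 1, the gcd CAN increase (e.g., set N[3] = 6).

Answer: yes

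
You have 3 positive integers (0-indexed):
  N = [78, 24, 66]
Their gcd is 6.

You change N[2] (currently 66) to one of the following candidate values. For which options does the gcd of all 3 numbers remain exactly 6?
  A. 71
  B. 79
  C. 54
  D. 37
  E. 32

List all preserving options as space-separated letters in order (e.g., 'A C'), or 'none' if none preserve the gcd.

Old gcd = 6; gcd of others (without N[2]) = 6
New gcd for candidate v: gcd(6, v). Preserves old gcd iff gcd(6, v) = 6.
  Option A: v=71, gcd(6,71)=1 -> changes
  Option B: v=79, gcd(6,79)=1 -> changes
  Option C: v=54, gcd(6,54)=6 -> preserves
  Option D: v=37, gcd(6,37)=1 -> changes
  Option E: v=32, gcd(6,32)=2 -> changes

Answer: C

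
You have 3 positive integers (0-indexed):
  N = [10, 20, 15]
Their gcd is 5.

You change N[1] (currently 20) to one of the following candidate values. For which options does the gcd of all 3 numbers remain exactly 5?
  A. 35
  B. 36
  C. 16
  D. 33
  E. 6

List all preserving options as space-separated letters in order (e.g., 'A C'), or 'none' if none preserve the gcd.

Old gcd = 5; gcd of others (without N[1]) = 5
New gcd for candidate v: gcd(5, v). Preserves old gcd iff gcd(5, v) = 5.
  Option A: v=35, gcd(5,35)=5 -> preserves
  Option B: v=36, gcd(5,36)=1 -> changes
  Option C: v=16, gcd(5,16)=1 -> changes
  Option D: v=33, gcd(5,33)=1 -> changes
  Option E: v=6, gcd(5,6)=1 -> changes

Answer: A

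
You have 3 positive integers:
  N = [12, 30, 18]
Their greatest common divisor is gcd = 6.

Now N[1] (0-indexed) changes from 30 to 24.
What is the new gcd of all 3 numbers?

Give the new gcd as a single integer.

Numbers: [12, 30, 18], gcd = 6
Change: index 1, 30 -> 24
gcd of the OTHER numbers (without index 1): gcd([12, 18]) = 6
New gcd = gcd(g_others, new_val) = gcd(6, 24) = 6

Answer: 6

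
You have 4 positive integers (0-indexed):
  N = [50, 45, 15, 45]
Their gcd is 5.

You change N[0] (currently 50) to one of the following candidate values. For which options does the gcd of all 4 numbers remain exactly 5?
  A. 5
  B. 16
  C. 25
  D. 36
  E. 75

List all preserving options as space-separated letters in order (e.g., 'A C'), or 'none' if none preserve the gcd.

Old gcd = 5; gcd of others (without N[0]) = 15
New gcd for candidate v: gcd(15, v). Preserves old gcd iff gcd(15, v) = 5.
  Option A: v=5, gcd(15,5)=5 -> preserves
  Option B: v=16, gcd(15,16)=1 -> changes
  Option C: v=25, gcd(15,25)=5 -> preserves
  Option D: v=36, gcd(15,36)=3 -> changes
  Option E: v=75, gcd(15,75)=15 -> changes

Answer: A C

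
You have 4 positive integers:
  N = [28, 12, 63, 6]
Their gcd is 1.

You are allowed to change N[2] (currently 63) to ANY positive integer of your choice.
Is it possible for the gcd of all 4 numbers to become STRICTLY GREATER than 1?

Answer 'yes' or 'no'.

Current gcd = 1
gcd of all OTHER numbers (without N[2]=63): gcd([28, 12, 6]) = 2
The new gcd after any change is gcd(2, new_value).
This can be at most 2.
Since 2 > old gcd 1, the gcd CAN increase (e.g., set N[2] = 2).

Answer: yes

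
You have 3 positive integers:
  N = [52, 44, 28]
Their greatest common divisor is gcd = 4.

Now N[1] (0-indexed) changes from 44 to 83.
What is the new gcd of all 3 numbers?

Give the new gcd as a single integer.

Answer: 1

Derivation:
Numbers: [52, 44, 28], gcd = 4
Change: index 1, 44 -> 83
gcd of the OTHER numbers (without index 1): gcd([52, 28]) = 4
New gcd = gcd(g_others, new_val) = gcd(4, 83) = 1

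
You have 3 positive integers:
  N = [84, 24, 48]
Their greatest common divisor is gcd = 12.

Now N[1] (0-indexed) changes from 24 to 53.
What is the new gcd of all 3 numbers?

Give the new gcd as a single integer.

Numbers: [84, 24, 48], gcd = 12
Change: index 1, 24 -> 53
gcd of the OTHER numbers (without index 1): gcd([84, 48]) = 12
New gcd = gcd(g_others, new_val) = gcd(12, 53) = 1

Answer: 1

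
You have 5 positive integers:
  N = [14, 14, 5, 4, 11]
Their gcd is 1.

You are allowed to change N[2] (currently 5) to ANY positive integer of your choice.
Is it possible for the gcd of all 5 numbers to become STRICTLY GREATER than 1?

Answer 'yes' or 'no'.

Answer: no

Derivation:
Current gcd = 1
gcd of all OTHER numbers (without N[2]=5): gcd([14, 14, 4, 11]) = 1
The new gcd after any change is gcd(1, new_value).
This can be at most 1.
Since 1 = old gcd 1, the gcd can only stay the same or decrease.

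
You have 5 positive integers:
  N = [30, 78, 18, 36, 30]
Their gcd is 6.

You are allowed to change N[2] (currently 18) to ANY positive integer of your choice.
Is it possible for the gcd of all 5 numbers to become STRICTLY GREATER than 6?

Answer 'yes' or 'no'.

Current gcd = 6
gcd of all OTHER numbers (without N[2]=18): gcd([30, 78, 36, 30]) = 6
The new gcd after any change is gcd(6, new_value).
This can be at most 6.
Since 6 = old gcd 6, the gcd can only stay the same or decrease.

Answer: no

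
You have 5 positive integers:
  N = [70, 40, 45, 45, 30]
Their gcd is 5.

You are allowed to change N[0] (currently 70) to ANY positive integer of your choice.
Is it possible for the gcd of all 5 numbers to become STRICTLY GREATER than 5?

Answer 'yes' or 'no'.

Current gcd = 5
gcd of all OTHER numbers (without N[0]=70): gcd([40, 45, 45, 30]) = 5
The new gcd after any change is gcd(5, new_value).
This can be at most 5.
Since 5 = old gcd 5, the gcd can only stay the same or decrease.

Answer: no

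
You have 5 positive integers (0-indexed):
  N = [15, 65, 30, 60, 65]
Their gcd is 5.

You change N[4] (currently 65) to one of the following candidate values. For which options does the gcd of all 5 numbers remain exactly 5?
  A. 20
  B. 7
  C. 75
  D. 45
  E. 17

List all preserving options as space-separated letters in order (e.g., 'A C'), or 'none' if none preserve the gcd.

Old gcd = 5; gcd of others (without N[4]) = 5
New gcd for candidate v: gcd(5, v). Preserves old gcd iff gcd(5, v) = 5.
  Option A: v=20, gcd(5,20)=5 -> preserves
  Option B: v=7, gcd(5,7)=1 -> changes
  Option C: v=75, gcd(5,75)=5 -> preserves
  Option D: v=45, gcd(5,45)=5 -> preserves
  Option E: v=17, gcd(5,17)=1 -> changes

Answer: A C D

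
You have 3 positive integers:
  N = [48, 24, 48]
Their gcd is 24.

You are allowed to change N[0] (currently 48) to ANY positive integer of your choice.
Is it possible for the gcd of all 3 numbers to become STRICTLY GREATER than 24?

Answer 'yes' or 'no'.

Current gcd = 24
gcd of all OTHER numbers (without N[0]=48): gcd([24, 48]) = 24
The new gcd after any change is gcd(24, new_value).
This can be at most 24.
Since 24 = old gcd 24, the gcd can only stay the same or decrease.

Answer: no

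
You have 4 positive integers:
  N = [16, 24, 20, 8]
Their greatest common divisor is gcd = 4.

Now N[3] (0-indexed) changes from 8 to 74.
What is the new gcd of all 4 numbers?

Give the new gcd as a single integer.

Answer: 2

Derivation:
Numbers: [16, 24, 20, 8], gcd = 4
Change: index 3, 8 -> 74
gcd of the OTHER numbers (without index 3): gcd([16, 24, 20]) = 4
New gcd = gcd(g_others, new_val) = gcd(4, 74) = 2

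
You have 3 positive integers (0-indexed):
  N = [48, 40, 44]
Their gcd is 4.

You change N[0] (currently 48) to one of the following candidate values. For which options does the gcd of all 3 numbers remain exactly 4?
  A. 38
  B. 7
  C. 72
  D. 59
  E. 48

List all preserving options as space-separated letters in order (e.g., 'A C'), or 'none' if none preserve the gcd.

Old gcd = 4; gcd of others (without N[0]) = 4
New gcd for candidate v: gcd(4, v). Preserves old gcd iff gcd(4, v) = 4.
  Option A: v=38, gcd(4,38)=2 -> changes
  Option B: v=7, gcd(4,7)=1 -> changes
  Option C: v=72, gcd(4,72)=4 -> preserves
  Option D: v=59, gcd(4,59)=1 -> changes
  Option E: v=48, gcd(4,48)=4 -> preserves

Answer: C E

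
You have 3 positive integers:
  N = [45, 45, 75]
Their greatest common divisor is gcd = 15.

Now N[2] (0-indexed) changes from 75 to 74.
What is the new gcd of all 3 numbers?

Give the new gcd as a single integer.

Answer: 1

Derivation:
Numbers: [45, 45, 75], gcd = 15
Change: index 2, 75 -> 74
gcd of the OTHER numbers (without index 2): gcd([45, 45]) = 45
New gcd = gcd(g_others, new_val) = gcd(45, 74) = 1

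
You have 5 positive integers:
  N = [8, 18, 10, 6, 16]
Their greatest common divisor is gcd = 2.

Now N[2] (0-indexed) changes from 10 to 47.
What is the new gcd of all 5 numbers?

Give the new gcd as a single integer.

Answer: 1

Derivation:
Numbers: [8, 18, 10, 6, 16], gcd = 2
Change: index 2, 10 -> 47
gcd of the OTHER numbers (without index 2): gcd([8, 18, 6, 16]) = 2
New gcd = gcd(g_others, new_val) = gcd(2, 47) = 1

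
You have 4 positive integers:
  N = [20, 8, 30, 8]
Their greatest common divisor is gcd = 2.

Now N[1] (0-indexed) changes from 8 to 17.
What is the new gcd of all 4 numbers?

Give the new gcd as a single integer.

Answer: 1

Derivation:
Numbers: [20, 8, 30, 8], gcd = 2
Change: index 1, 8 -> 17
gcd of the OTHER numbers (without index 1): gcd([20, 30, 8]) = 2
New gcd = gcd(g_others, new_val) = gcd(2, 17) = 1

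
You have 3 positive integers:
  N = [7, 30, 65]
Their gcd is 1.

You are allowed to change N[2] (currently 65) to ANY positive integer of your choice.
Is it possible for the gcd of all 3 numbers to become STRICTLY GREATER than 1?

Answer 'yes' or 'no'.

Current gcd = 1
gcd of all OTHER numbers (without N[2]=65): gcd([7, 30]) = 1
The new gcd after any change is gcd(1, new_value).
This can be at most 1.
Since 1 = old gcd 1, the gcd can only stay the same or decrease.

Answer: no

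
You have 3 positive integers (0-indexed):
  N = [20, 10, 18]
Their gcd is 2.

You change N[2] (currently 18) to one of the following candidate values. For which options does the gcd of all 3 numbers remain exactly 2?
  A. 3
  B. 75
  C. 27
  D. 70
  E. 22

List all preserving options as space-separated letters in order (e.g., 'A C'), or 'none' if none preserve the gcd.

Old gcd = 2; gcd of others (without N[2]) = 10
New gcd for candidate v: gcd(10, v). Preserves old gcd iff gcd(10, v) = 2.
  Option A: v=3, gcd(10,3)=1 -> changes
  Option B: v=75, gcd(10,75)=5 -> changes
  Option C: v=27, gcd(10,27)=1 -> changes
  Option D: v=70, gcd(10,70)=10 -> changes
  Option E: v=22, gcd(10,22)=2 -> preserves

Answer: E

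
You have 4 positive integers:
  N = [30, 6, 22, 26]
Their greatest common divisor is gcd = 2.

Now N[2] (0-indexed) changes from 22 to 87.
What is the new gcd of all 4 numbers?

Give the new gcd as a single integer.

Numbers: [30, 6, 22, 26], gcd = 2
Change: index 2, 22 -> 87
gcd of the OTHER numbers (without index 2): gcd([30, 6, 26]) = 2
New gcd = gcd(g_others, new_val) = gcd(2, 87) = 1

Answer: 1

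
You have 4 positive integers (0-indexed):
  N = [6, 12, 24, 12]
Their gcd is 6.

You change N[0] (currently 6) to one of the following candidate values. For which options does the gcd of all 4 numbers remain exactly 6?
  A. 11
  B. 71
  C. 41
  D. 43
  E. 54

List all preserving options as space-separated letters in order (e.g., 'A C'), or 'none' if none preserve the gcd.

Answer: E

Derivation:
Old gcd = 6; gcd of others (without N[0]) = 12
New gcd for candidate v: gcd(12, v). Preserves old gcd iff gcd(12, v) = 6.
  Option A: v=11, gcd(12,11)=1 -> changes
  Option B: v=71, gcd(12,71)=1 -> changes
  Option C: v=41, gcd(12,41)=1 -> changes
  Option D: v=43, gcd(12,43)=1 -> changes
  Option E: v=54, gcd(12,54)=6 -> preserves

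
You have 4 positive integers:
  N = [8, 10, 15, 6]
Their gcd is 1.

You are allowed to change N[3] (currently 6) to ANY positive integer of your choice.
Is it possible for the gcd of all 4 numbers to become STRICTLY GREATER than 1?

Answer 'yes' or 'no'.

Answer: no

Derivation:
Current gcd = 1
gcd of all OTHER numbers (without N[3]=6): gcd([8, 10, 15]) = 1
The new gcd after any change is gcd(1, new_value).
This can be at most 1.
Since 1 = old gcd 1, the gcd can only stay the same or decrease.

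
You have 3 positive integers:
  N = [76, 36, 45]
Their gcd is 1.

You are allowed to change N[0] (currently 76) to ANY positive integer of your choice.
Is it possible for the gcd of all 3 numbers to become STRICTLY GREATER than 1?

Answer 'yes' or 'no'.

Answer: yes

Derivation:
Current gcd = 1
gcd of all OTHER numbers (without N[0]=76): gcd([36, 45]) = 9
The new gcd after any change is gcd(9, new_value).
This can be at most 9.
Since 9 > old gcd 1, the gcd CAN increase (e.g., set N[0] = 9).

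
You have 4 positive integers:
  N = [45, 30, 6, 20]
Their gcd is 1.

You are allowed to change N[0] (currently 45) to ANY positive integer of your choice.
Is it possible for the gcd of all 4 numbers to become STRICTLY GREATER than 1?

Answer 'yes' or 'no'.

Answer: yes

Derivation:
Current gcd = 1
gcd of all OTHER numbers (without N[0]=45): gcd([30, 6, 20]) = 2
The new gcd after any change is gcd(2, new_value).
This can be at most 2.
Since 2 > old gcd 1, the gcd CAN increase (e.g., set N[0] = 2).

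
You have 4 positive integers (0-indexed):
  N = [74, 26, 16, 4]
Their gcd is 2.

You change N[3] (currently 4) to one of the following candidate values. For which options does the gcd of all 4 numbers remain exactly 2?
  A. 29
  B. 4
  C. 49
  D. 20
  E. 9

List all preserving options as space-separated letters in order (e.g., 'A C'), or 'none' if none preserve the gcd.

Old gcd = 2; gcd of others (without N[3]) = 2
New gcd for candidate v: gcd(2, v). Preserves old gcd iff gcd(2, v) = 2.
  Option A: v=29, gcd(2,29)=1 -> changes
  Option B: v=4, gcd(2,4)=2 -> preserves
  Option C: v=49, gcd(2,49)=1 -> changes
  Option D: v=20, gcd(2,20)=2 -> preserves
  Option E: v=9, gcd(2,9)=1 -> changes

Answer: B D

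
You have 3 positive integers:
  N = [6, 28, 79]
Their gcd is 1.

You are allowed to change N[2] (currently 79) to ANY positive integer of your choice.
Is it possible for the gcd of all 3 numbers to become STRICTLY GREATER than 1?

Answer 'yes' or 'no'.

Answer: yes

Derivation:
Current gcd = 1
gcd of all OTHER numbers (without N[2]=79): gcd([6, 28]) = 2
The new gcd after any change is gcd(2, new_value).
This can be at most 2.
Since 2 > old gcd 1, the gcd CAN increase (e.g., set N[2] = 2).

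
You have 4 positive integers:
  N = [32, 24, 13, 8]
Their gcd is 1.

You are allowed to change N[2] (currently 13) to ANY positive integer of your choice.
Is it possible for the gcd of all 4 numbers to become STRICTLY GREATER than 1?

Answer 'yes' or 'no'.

Answer: yes

Derivation:
Current gcd = 1
gcd of all OTHER numbers (without N[2]=13): gcd([32, 24, 8]) = 8
The new gcd after any change is gcd(8, new_value).
This can be at most 8.
Since 8 > old gcd 1, the gcd CAN increase (e.g., set N[2] = 8).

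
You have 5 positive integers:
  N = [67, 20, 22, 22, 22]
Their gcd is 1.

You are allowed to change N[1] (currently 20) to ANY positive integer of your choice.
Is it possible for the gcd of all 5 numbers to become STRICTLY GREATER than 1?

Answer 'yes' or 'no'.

Current gcd = 1
gcd of all OTHER numbers (without N[1]=20): gcd([67, 22, 22, 22]) = 1
The new gcd after any change is gcd(1, new_value).
This can be at most 1.
Since 1 = old gcd 1, the gcd can only stay the same or decrease.

Answer: no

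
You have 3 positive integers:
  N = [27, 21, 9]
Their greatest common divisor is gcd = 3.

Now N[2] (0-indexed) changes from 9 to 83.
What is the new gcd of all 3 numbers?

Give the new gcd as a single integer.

Numbers: [27, 21, 9], gcd = 3
Change: index 2, 9 -> 83
gcd of the OTHER numbers (without index 2): gcd([27, 21]) = 3
New gcd = gcd(g_others, new_val) = gcd(3, 83) = 1

Answer: 1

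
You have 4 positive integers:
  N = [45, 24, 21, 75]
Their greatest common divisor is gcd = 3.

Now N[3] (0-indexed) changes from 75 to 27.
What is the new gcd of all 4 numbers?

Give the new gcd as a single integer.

Numbers: [45, 24, 21, 75], gcd = 3
Change: index 3, 75 -> 27
gcd of the OTHER numbers (without index 3): gcd([45, 24, 21]) = 3
New gcd = gcd(g_others, new_val) = gcd(3, 27) = 3

Answer: 3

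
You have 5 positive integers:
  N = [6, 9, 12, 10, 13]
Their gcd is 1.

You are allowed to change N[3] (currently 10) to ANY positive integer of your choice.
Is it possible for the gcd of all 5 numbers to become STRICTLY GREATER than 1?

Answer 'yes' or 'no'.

Current gcd = 1
gcd of all OTHER numbers (without N[3]=10): gcd([6, 9, 12, 13]) = 1
The new gcd after any change is gcd(1, new_value).
This can be at most 1.
Since 1 = old gcd 1, the gcd can only stay the same or decrease.

Answer: no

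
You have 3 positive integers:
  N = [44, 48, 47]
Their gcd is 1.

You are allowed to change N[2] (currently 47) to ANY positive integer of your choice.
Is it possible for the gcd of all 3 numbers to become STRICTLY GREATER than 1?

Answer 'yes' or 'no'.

Answer: yes

Derivation:
Current gcd = 1
gcd of all OTHER numbers (without N[2]=47): gcd([44, 48]) = 4
The new gcd after any change is gcd(4, new_value).
This can be at most 4.
Since 4 > old gcd 1, the gcd CAN increase (e.g., set N[2] = 4).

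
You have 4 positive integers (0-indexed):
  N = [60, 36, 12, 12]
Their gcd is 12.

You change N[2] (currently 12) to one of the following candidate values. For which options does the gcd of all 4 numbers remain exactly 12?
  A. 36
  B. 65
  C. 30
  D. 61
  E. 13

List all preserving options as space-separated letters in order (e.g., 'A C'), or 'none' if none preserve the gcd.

Old gcd = 12; gcd of others (without N[2]) = 12
New gcd for candidate v: gcd(12, v). Preserves old gcd iff gcd(12, v) = 12.
  Option A: v=36, gcd(12,36)=12 -> preserves
  Option B: v=65, gcd(12,65)=1 -> changes
  Option C: v=30, gcd(12,30)=6 -> changes
  Option D: v=61, gcd(12,61)=1 -> changes
  Option E: v=13, gcd(12,13)=1 -> changes

Answer: A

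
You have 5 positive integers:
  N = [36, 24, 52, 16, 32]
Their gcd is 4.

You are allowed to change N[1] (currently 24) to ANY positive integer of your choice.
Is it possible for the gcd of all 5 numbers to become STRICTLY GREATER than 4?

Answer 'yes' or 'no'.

Answer: no

Derivation:
Current gcd = 4
gcd of all OTHER numbers (without N[1]=24): gcd([36, 52, 16, 32]) = 4
The new gcd after any change is gcd(4, new_value).
This can be at most 4.
Since 4 = old gcd 4, the gcd can only stay the same or decrease.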